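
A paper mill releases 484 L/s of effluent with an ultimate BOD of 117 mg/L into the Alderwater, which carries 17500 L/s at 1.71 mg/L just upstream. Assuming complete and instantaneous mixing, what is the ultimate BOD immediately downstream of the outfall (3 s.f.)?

Flow-weighted mixing: C = (Q_r C_r + Q_w C_w)/(Q_r + Q_w)
= (17500×1.71 + 484×117)/(17500 + 484) = 86550/17980 = 4.813 mg/L.

4.81 mg/L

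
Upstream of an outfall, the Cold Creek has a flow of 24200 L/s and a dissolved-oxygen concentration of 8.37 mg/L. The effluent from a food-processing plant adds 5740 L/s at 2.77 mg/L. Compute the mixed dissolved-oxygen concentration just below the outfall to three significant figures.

Flow-weighted mixing: C = (Q_r C_r + Q_w C_w)/(Q_r + Q_w)
= (24200×8.37 + 5740×2.77)/(24200 + 5740) = 218500/29940 = 7.296 mg/L.

7.30 mg/L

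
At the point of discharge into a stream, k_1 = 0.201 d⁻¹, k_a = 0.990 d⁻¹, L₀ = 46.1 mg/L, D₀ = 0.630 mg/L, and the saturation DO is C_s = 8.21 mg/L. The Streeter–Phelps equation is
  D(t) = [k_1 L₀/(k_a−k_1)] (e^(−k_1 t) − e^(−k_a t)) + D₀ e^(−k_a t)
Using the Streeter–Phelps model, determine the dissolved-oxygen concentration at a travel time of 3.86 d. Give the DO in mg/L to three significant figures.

DO ≈ 3.05 mg/L

k_1 L₀/(k_a−k_1) = 0.201×46.1/(0.990−0.201) = 9.266/0.7890 = 11.74 mg/L.
e^(−k_1 t) = e^(−0.201×3.860) = 0.4603; e^(−k_a t) = e^(−0.990×3.860) = 0.02190.
D = 11.74 × (0.4603 − 0.02190) + 0.630 × 0.02190 = 5.149 + 0.01380 = 5.163 mg/L.
DO = C_s − D = 8.21 − 5.163 = 3.047 mg/L.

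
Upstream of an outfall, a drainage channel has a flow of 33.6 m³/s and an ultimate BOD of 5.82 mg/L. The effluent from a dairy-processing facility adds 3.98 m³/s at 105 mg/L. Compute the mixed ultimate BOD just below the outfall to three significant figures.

16.3 mg/L

Flow-weighted mixing: C = (Q_r C_r + Q_w C_w)/(Q_r + Q_w)
= (33.6×5.82 + 3.98×105)/(33.6 + 3.98) = 613.5/37.58 = 16.32 mg/L.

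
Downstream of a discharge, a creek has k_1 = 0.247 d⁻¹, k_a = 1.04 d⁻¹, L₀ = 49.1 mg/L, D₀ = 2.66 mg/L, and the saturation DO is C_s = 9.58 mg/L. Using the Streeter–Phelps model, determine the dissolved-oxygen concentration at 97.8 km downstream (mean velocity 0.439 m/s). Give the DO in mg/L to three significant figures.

DO ≈ 2.36 mg/L

Travel time t = x/v = 97.8 km / (0.439 m/s) = 97800 m / 0.439 m/s = 222800 s = 2.578 d.
k_1 L₀/(k_a−k_1) = 0.247×49.1/(1.04−0.247) = 12.13/0.7930 = 15.29 mg/L.
e^(−k_1 t) = e^(−0.247×2.578) = 0.5289; e^(−k_a t) = e^(−1.04×2.578) = 0.06845.
D = 15.29 × (0.5289 − 0.06845) + 2.66 × 0.06845 = 7.042 + 0.1821 = 7.225 mg/L.
DO = C_s − D = 9.58 − 7.225 = 2.355 mg/L.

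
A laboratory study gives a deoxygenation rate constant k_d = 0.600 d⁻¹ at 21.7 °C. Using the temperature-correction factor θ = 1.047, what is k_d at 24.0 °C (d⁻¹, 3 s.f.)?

k_d ≈ 0.667 d⁻¹

k_d(T₂) = k_d(T₁) · θ^(T₂−T₁) = 0.600 × 1.047^(24.0−21.7)
= 0.600 × 1.047^2.30 = 0.600 × 1.111 = 0.6669 d⁻¹.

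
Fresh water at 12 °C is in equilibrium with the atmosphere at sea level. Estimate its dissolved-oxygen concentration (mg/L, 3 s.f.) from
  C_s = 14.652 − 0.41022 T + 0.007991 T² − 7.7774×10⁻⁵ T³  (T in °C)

C_s ≈ 10.7 mg/L

C_s = 14.652 − 0.41022×12 + 0.007991×12² − 7.7774×10⁻⁵×12³ = 10.75 mg/L.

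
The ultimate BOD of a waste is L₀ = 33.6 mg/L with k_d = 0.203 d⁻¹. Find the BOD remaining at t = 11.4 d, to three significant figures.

L ≈ 3.32 mg/L

L_t = L₀ e^(−k_d t) = 33.6 × e^(−0.203×11.4) = 33.6 × 0.09885 = 3.321 mg/L.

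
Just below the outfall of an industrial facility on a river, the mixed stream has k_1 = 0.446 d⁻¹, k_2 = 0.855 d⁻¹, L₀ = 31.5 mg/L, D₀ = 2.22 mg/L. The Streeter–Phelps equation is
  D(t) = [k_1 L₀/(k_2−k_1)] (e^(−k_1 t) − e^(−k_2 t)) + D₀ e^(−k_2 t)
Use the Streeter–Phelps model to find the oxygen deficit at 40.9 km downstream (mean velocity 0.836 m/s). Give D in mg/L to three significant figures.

D ≈ 6.88 mg/L

Travel time t = x/v = 40.9 km / (0.836 m/s) = 40900 m / 0.836 m/s = 48920 s = 0.5662 d.
k_1 L₀/(k_2−k_1) = 0.446×31.5/(0.855−0.446) = 14.05/0.4090 = 34.35 mg/L.
e^(−k_1 t) = e^(−0.446×0.5662) = 0.7768; e^(−k_2 t) = e^(−0.855×0.5662) = 0.6162.
D = 34.35 × (0.7768 − 0.6162) + 2.22 × 0.6162 = 5.516 + 1.368 = 6.884 mg/L.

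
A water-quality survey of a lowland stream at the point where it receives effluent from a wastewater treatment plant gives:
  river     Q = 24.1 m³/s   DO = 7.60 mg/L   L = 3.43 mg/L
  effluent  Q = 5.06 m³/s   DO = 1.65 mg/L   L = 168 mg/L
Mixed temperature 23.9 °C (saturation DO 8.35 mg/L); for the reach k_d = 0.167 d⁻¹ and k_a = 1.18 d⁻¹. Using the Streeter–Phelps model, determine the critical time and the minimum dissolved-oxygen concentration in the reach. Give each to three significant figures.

Mixed DO = (24.1×7.60 + 5.06×1.65)/(24.1+5.06) = 191.5/29.16 = 6.568 mg/L.
Mixed L₀ = (24.1×3.43 + 5.06×168)/(29.16) = 932.7/29.16 = 31.99 mg/L.
Initial deficit D₀ = C_s − DO₀ = 8.35 − 6.568 = 1.782 mg/L.
t_c = (1/1.013) ln[(1.18/0.167)(1 − 1.782×1.013/(0.167×31.99))] = 0.9872 × ln(4.677) = 1.523 d.
D_c = (0.167/1.18) × 31.99 × e^(−0.167×1.523) = 0.1415 × 31.99 × 0.7754 = 3.510 mg/L.
Minimum DO = 8.35 − 3.510 = 4.840 mg/L.

t_c ≈ 1.52 d; minimum DO ≈ 4.84 mg/L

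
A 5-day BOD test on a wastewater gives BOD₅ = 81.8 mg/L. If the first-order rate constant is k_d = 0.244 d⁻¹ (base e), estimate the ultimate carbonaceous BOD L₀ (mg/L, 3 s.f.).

BOD₅ = L₀(1 − e^(−5k_d)) ⇒ L₀ = BOD₅ / (1 − e^(−5×0.244))
= 81.8 / (1 − 0.2952) = 81.8 / 0.7048 = 116.1 mg/L.

L₀ ≈ 116 mg/L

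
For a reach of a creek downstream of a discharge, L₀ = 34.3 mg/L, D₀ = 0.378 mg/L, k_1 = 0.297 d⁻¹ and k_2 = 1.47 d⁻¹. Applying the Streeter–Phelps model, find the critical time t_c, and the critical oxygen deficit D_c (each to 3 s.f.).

t_c ≈ 1.33 d; D_c ≈ 4.67 mg/L

t_c = [1/(k_2−k_1)] ln[(k_2/k_1)(1 − D₀(k_2−k_1)/(k_1 L₀))]
= [1/(1.47−0.297)] ln[(1.47/0.297)(1 − 0.378×1.173/(0.297×34.3))]
= (1/1.173) ln[4.949 × 0.9565] = 0.8525 × ln(4.734) = 0.8525 × 1.555 = 1.325 d.
L(t_c) = L₀ e^(−k_1 t_c) = 34.3 × 0.6746 = 23.14 mg/L, and at the critical point k_2 D_c = k_1 L, so D_c = (0.297/1.47) × 23.14 = 4.675 mg/L.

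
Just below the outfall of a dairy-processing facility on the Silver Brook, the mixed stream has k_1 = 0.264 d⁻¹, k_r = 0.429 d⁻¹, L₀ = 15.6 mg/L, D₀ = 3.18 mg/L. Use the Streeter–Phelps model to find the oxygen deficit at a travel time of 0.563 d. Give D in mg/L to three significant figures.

k_1 L₀/(k_r−k_1) = 0.264×15.6/(0.429−0.264) = 4.118/0.1650 = 24.96 mg/L.
e^(−k_1 t) = e^(−0.264×0.5630) = 0.8619; e^(−k_r t) = e^(−0.429×0.5630) = 0.7854.
D = 24.96 × (0.8619 − 0.7854) + 3.18 × 0.7854 = 1.908 + 2.498 = 4.406 mg/L.

D ≈ 4.41 mg/L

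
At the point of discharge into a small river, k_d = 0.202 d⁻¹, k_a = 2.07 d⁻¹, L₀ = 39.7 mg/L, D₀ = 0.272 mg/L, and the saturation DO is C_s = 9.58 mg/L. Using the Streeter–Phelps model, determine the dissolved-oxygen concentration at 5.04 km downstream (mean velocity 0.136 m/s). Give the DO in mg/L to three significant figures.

Travel time t = x/v = 5.04 km / (0.136 m/s) = 5040 m / 0.136 m/s = 37060 s = 0.4289 d.
k_d L₀/(k_a−k_d) = 0.202×39.7/(2.07−0.202) = 8.019/1.868 = 4.293 mg/L.
e^(−k_d t) = e^(−0.202×0.4289) = 0.9170; e^(−k_a t) = e^(−2.07×0.4289) = 0.4115.
D = 4.293 × (0.9170 − 0.4115) + 0.272 × 0.4115 = 2.170 + 0.1119 = 2.282 mg/L.
DO = C_s − D = 9.58 − 2.282 = 7.298 mg/L.

DO ≈ 7.30 mg/L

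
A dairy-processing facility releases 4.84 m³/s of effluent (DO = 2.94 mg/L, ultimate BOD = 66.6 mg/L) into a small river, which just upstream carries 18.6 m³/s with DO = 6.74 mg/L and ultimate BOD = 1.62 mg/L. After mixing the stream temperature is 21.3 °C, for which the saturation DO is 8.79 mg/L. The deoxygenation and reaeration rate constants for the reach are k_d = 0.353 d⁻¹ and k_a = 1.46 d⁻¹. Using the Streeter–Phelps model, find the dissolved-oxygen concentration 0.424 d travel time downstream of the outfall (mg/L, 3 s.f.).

Mixed DO = (18.6×6.74 + 4.84×2.94)/(18.6+4.84) = 139.6/23.44 = 5.955 mg/L.
Mixed L₀ = (18.6×1.62 + 4.84×66.6)/(23.44) = 352.5/23.44 = 15.04 mg/L.
Initial deficit D₀ = C_s − DO₀ = 8.79 − 5.955 = 2.835 mg/L.
D(0.424) = [0.353×15.04/(1.46−0.353)](e^(−0.353×0.424) − e^(−1.46×0.424)) + 2.835 e^(−1.46×0.424)
= 4.795 × (0.8610 − 0.5385) + 2.835 × 0.5385 = 3.073 mg/L.
DO = 8.79 − 3.073 = 5.717 mg/L.

DO ≈ 5.72 mg/L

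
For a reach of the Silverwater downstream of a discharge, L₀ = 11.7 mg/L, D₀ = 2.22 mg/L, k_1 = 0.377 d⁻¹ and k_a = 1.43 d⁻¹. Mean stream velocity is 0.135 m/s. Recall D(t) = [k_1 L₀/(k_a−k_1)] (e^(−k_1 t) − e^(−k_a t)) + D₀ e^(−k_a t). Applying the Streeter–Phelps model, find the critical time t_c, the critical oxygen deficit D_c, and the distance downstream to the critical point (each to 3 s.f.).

t_c ≈ 0.549 d; D_c ≈ 2.51 mg/L; x_c ≈ 6.40 km

With k_a/k_1 = 3.793 and 1 − D₀(k_a−k_1)/(k_1 L₀) = 0.4700,
t_c = ln(3.793 × 0.4700) / (1.43 − 0.377) = ln(1.783) / 1.053 = 0.5782/1.053 = 0.5491 d.
L(t_c) = L₀ e^(−k_1 t_c) = 11.7 × 0.8130 = 9.512 mg/L, and at the critical point k_a D_c = k_1 L, so D_c = (0.377/1.43) × 9.512 = 2.508 mg/L.
x_c = v t_c = 0.135 m/s × 0.5491 d × 86400 s/d = 6405 m ≈ 6.40 km.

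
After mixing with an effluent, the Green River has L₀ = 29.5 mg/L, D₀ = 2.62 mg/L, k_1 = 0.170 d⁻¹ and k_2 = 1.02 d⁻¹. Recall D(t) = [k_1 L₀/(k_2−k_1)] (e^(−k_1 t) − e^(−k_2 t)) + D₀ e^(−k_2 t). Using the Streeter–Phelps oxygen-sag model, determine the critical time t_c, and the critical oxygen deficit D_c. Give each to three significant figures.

t_c = [1/(k_2−k_1)] ln[(k_2/k_1)(1 − D₀(k_2−k_1)/(k_1 L₀))]
= [1/(1.02−0.170)] ln[(1.02/0.170)(1 − 2.62×0.8500/(0.170×29.5))]
= (1/0.8500) ln[6.000 × 0.5559] = 1.176 × ln(3.336) = 1.176 × 1.205 = 1.417 d.
D_c = (k_1/k_2) L₀ e^(−k_1 t_c) = (0.170/1.02) × 29.5 × e^(−0.170×1.417) = 0.1667 × 29.5 × 0.7859 = 3.864 mg/L.

t_c ≈ 1.42 d; D_c ≈ 3.86 mg/L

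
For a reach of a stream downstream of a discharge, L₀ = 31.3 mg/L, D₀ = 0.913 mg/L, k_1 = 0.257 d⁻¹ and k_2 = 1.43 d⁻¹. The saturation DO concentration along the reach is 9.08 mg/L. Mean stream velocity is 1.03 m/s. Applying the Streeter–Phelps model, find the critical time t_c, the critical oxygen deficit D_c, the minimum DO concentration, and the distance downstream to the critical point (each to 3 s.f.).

At the critical point dD/dt = 0, so k_1 L₀ e^(−k_1 t) = k_2 D. Substituting D(t) from the Streeter–Phelps equation and solving for t gives
t_c = ln[(k_2/k_1)(1 − D₀(k_2−k_1)/(k_1 L₀))] / (k_2−k_1).
Here k_2−k_1 = 1.173 d⁻¹ and 1 − D₀(k_2−k_1)/(k_1 L₀) = 1 − 0.913×1.173/(0.257×31.3) = 0.8669, so
t_c = ln(5.564 × 0.8669) / 1.173 = 1.573 / 1.173 = 1.341 d.
D_c = (k_1/k_2) L₀ e^(−k_1 t_c) = (0.257/1.43) × 31.3 × e^(−0.257×1.341) = 0.1797 × 31.3 × 0.7084 = 3.985 mg/L.
Minimum DO = C_s − D_c = 9.08 − 3.985 = 5.095 mg/L.
x_c = v t_c = 1.03 m/s × 1.341 d × 86400 s/d = 119400 m ≈ 119 km.

t_c ≈ 1.34 d; D_c ≈ 3.98 mg/L; min DO ≈ 5.10 mg/L; x_c ≈ 119 km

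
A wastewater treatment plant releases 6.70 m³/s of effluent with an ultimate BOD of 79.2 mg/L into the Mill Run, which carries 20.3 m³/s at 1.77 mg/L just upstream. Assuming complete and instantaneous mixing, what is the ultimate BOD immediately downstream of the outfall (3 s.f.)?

21.0 mg/L

Flow-weighted mixing: C = (Q_r C_r + Q_w C_w)/(Q_r + Q_w)
= (20.3×1.77 + 6.70×79.2)/(20.3 + 6.70) = 566.6/27.00 = 20.98 mg/L.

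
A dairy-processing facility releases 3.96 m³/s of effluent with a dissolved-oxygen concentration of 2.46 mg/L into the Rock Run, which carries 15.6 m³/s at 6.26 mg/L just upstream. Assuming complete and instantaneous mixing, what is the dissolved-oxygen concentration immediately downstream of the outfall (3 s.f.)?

Flow-weighted mixing: C = (Q_r C_r + Q_w C_w)/(Q_r + Q_w)
= (15.6×6.26 + 3.96×2.46)/(15.6 + 3.96) = 107.4/19.56 = 5.491 mg/L.

5.49 mg/L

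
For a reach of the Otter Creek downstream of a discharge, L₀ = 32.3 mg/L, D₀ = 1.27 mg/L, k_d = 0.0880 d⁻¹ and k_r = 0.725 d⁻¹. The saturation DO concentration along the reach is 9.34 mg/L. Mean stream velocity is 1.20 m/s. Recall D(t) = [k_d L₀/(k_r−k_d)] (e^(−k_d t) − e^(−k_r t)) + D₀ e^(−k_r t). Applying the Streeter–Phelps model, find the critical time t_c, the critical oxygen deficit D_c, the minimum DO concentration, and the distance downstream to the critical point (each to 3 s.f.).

At the critical point dD/dt = 0, so k_d L₀ e^(−k_d t) = k_r D. Substituting D(t) from the Streeter–Phelps equation and solving for t gives
t_c = ln[(k_r/k_d)(1 − D₀(k_r−k_d)/(k_d L₀))] / (k_r−k_d).
Here k_r−k_d = 0.6370 d⁻¹ and 1 − D₀(k_r−k_d)/(k_d L₀) = 1 − 1.27×0.6370/(0.0880×32.3) = 0.7154, so
t_c = ln(8.239 × 0.7154) / 0.6370 = 1.774 / 0.6370 = 2.785 d.
L(t_c) = L₀ e^(−k_d t_c) = 32.3 × 0.7827 = 25.28 mg/L, and at the critical point k_r D_c = k_d L, so D_c = (0.0880/0.725) × 25.28 = 3.068 mg/L.
Minimum DO = C_s − D_c = 9.34 − 3.068 = 6.272 mg/L.
x_c = v t_c = 1.20 m/s × 2.785 d × 86400 s/d = 288700 m ≈ 289 km.

t_c ≈ 2.78 d; D_c ≈ 3.07 mg/L; min DO ≈ 6.27 mg/L; x_c ≈ 289 km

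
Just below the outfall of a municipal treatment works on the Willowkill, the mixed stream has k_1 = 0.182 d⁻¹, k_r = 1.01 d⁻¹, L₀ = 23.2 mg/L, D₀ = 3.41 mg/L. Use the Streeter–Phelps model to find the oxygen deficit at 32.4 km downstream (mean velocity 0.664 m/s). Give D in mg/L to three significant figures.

D ≈ 3.65 mg/L

Travel time t = x/v = 32.4 km / (0.664 m/s) = 32400 m / 0.664 m/s = 48800 s = 0.5648 d.
k_1 L₀/(k_r−k_1) = 0.182×23.2/(1.01−0.182) = 4.222/0.8280 = 5.100 mg/L.
e^(−k_1 t) = e^(−0.182×0.5648) = 0.9023; e^(−k_r t) = e^(−1.01×0.5648) = 0.5653.
D = 5.100 × (0.9023 − 0.5653) + 3.41 × 0.5653 = 1.719 + 1.928 = 3.646 mg/L.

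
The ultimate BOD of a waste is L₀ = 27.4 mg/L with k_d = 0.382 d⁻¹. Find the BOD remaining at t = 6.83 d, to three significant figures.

L_t = L₀ e^(−k_d t) = 27.4 × e^(−0.382×6.83) = 27.4 × 0.07360 = 2.017 mg/L.

L ≈ 2.02 mg/L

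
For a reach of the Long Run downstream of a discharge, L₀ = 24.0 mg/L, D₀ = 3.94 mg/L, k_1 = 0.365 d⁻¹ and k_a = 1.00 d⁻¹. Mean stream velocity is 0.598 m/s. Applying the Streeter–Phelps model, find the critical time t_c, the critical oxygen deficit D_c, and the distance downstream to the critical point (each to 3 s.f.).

t_c ≈ 1.06 d; D_c ≈ 5.95 mg/L; x_c ≈ 54.6 km

With k_a/k_1 = 2.740 and 1 − D₀(k_a−k_1)/(k_1 L₀) = 0.7144,
t_c = ln(2.740 × 0.7144) / (1.00 − 0.365) = ln(1.957) / 0.6350 = 0.6715/0.6350 = 1.058 d.
L(t_c) = L₀ e^(−k_1 t_c) = 24.0 × 0.6798 = 16.31 mg/L, and at the critical point k_a D_c = k_1 L, so D_c = (0.365/1.00) × 16.31 = 5.955 mg/L.
x_c = v t_c = 0.598 m/s × 1.058 d × 86400 s/d = 54640 m ≈ 54.6 km.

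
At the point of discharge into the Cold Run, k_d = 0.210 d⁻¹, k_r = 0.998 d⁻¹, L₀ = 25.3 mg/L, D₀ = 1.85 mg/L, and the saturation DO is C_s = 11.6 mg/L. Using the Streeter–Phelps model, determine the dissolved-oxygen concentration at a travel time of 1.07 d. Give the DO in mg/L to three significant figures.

DO ≈ 7.90 mg/L

k_d L₀/(k_r−k_d) = 0.210×25.3/(0.998−0.210) = 5.313/0.7880 = 6.742 mg/L.
e^(−k_d t) = e^(−0.210×1.070) = 0.7988; e^(−k_r t) = e^(−0.998×1.070) = 0.3437.
D = 6.742 × (0.7988 − 0.3437) + 1.85 × 0.3437 = 3.068 + 0.6359 = 3.704 mg/L.
DO = C_s − D = 11.6 − 3.704 = 7.896 mg/L.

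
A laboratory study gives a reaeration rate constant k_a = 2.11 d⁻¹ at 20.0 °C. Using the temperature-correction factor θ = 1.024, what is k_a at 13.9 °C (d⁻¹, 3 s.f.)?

k_a ≈ 1.83 d⁻¹

k_a(T₂) = k_a(T₁) · θ^(T₂−T₁) = 2.11 × 1.024^(13.9−20.0)
= 2.11 × 1.024^-6.10 = 2.11 × 0.8653 = 1.826 d⁻¹.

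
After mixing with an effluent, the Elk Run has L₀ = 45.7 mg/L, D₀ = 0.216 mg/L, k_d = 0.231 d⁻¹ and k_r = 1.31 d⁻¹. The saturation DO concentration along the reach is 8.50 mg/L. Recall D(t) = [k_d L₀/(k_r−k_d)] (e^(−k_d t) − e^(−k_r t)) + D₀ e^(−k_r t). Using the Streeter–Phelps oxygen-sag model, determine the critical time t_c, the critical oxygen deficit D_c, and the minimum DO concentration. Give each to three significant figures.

t_c ≈ 1.59 d; D_c ≈ 5.58 mg/L; min DO ≈ 2.92 mg/L

With k_r/k_d = 5.671 and 1 − D₀(k_r−k_d)/(k_d L₀) = 0.9779,
t_c = ln(5.671 × 0.9779) / (1.31 − 0.231) = ln(5.546) / 1.079 = 1.713/1.079 = 1.588 d.
D_c = (k_d/k_r) L₀ e^(−k_d t_c) = (0.231/1.31) × 45.7 × e^(−0.231×1.588) = 0.1763 × 45.7 × 0.6930 = 5.584 mg/L.
Minimum DO = C_s − D_c = 8.50 − 5.584 = 2.916 mg/L.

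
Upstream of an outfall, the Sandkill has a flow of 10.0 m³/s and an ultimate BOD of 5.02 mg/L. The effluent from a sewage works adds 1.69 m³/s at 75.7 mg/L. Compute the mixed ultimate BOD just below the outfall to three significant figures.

Flow-weighted mixing: C = (Q_r C_r + Q_w C_w)/(Q_r + Q_w)
= (10.0×5.02 + 1.69×75.7)/(10.0 + 1.69) = 178.1/11.69 = 15.24 mg/L.

15.2 mg/L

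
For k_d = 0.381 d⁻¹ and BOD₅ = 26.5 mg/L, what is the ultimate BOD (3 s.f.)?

BOD₅ = L₀(1 − e^(−5k_d)) ⇒ L₀ = BOD₅ / (1 − e^(−5×0.381))
= 26.5 / (1 − 0.1488) = 26.5 / 0.8512 = 31.13 mg/L.

L₀ ≈ 31.1 mg/L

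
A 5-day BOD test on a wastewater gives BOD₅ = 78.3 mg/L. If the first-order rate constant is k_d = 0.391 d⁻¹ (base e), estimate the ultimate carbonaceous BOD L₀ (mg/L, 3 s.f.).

BOD₅ = L₀(1 − e^(−5k_d)) ⇒ L₀ = BOD₅ / (1 − e^(−5×0.391))
= 78.3 / (1 − 0.1416) = 78.3 / 0.8584 = 91.21 mg/L.

L₀ ≈ 91.2 mg/L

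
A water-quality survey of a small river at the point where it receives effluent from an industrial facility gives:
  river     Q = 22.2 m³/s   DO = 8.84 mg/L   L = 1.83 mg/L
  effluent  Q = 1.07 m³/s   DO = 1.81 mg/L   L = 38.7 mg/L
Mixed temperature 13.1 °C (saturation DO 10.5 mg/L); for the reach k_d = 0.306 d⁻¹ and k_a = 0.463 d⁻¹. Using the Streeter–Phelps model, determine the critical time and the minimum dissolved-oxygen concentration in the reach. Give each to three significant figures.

Mixed DO = (22.2×8.84 + 1.07×1.81)/(22.2+1.07) = 198.2/23.27 = 8.517 mg/L.
Mixed L₀ = (22.2×1.83 + 1.07×38.7)/(23.27) = 82.03/23.27 = 3.525 mg/L.
Initial deficit D₀ = C_s − DO₀ = 10.5 − 8.517 = 1.983 mg/L.
t_c = (1/0.1570) ln[(0.463/0.306)(1 − 1.983×0.1570/(0.306×3.525))] = 6.369 × ln(1.076) = 0.4686 d.
D_c = (0.306/0.463) × 3.525 × e^(−0.306×0.4686) = 0.6609 × 3.525 × 0.8664 = 2.019 mg/L.
Minimum DO = 10.5 − 2.019 = 8.481 mg/L.

t_c ≈ 0.469 d; minimum DO ≈ 8.48 mg/L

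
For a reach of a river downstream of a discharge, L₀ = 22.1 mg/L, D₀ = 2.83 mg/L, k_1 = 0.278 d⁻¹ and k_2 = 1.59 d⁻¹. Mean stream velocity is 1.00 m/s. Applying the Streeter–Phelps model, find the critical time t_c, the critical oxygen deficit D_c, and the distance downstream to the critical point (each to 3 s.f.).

t_c ≈ 0.622 d; D_c ≈ 3.25 mg/L; x_c ≈ 53.8 km

t_c = [1/(k_2−k_1)] ln[(k_2/k_1)(1 − D₀(k_2−k_1)/(k_1 L₀))]
= [1/(1.59−0.278)] ln[(1.59/0.278)(1 − 2.83×1.312/(0.278×22.1))]
= (1/1.312) ln[5.719 × 0.3957] = 0.7622 × ln(2.263) = 0.7622 × 0.8167 = 0.6225 d.
L(t_c) = L₀ e^(−k_1 t_c) = 22.1 × 0.8411 = 18.59 mg/L, and at the critical point k_2 D_c = k_1 L, so D_c = (0.278/1.59) × 18.59 = 3.250 mg/L.
x_c = v t_c = 1.00 m/s × 0.6225 d × 86400 s/d = 53780 m ≈ 53.8 km.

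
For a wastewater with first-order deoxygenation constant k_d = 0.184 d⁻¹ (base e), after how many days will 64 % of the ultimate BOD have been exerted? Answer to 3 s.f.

t ≈ 5.55 d

y/L₀ = 1 − e^(−k_d t) = 0.64 ⇒ e^(−k_d t) = 0.360
t = −ln(0.360) / 0.184 = 1.022 / 0.184 = 5.552 d.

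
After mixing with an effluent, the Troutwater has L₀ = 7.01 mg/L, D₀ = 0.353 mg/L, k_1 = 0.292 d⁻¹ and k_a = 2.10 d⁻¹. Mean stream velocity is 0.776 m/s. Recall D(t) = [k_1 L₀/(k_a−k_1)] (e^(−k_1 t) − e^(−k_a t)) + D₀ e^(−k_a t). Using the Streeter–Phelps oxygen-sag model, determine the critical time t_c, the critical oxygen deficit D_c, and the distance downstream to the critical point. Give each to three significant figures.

t_c = [1/(k_a−k_1)] ln[(k_a/k_1)(1 − D₀(k_a−k_1)/(k_1 L₀))]
= [1/(2.10−0.292)] ln[(2.10/0.292)(1 − 0.353×1.808/(0.292×7.01))]
= (1/1.808) ln[7.192 × 0.6882] = 0.5531 × ln(4.949) = 0.5531 × 1.599 = 0.8846 d.
L(t_c) = L₀ e^(−k_1 t_c) = 7.01 × 0.7724 = 5.414 mg/L, and at the critical point k_a D_c = k_1 L, so D_c = (0.292/2.10) × 5.414 = 0.7528 mg/L.
x_c = v t_c = 0.776 m/s × 0.8846 d × 86400 s/d = 59310 m ≈ 59.3 km.

t_c ≈ 0.885 d; D_c ≈ 0.753 mg/L; x_c ≈ 59.3 km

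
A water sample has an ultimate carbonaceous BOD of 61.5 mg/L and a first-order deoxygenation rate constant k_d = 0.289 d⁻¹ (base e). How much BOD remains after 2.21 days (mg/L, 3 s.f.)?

L_t = L₀ e^(−k_d t) = 61.5 × e^(−0.289×2.21) = 61.5 × 0.5280 = 32.47 mg/L.

L ≈ 32.5 mg/L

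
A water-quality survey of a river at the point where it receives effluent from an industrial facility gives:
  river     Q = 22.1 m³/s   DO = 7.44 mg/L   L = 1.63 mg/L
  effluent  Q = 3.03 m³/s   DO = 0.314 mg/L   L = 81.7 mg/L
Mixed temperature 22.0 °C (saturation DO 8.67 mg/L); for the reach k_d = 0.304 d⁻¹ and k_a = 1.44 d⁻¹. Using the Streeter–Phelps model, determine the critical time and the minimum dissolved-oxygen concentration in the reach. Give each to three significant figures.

t_c ≈ 0.333 d; minimum DO ≈ 6.52 mg/L

Mixed DO = (22.1×7.44 + 3.03×0.314)/(22.1+3.03) = 165.4/25.13 = 6.581 mg/L.
Mixed L₀ = (22.1×1.63 + 3.03×81.7)/(25.13) = 283.6/25.13 = 11.28 mg/L.
Initial deficit D₀ = C_s − DO₀ = 8.67 − 6.581 = 2.089 mg/L.
t_c = (1/1.136) ln[(1.44/0.304)(1 − 2.089×1.136/(0.304×11.28))] = 0.8803 × ln(1.460) = 0.3329 d.
D_c = (0.304/1.44) × 11.28 × e^(−0.304×0.3329) = 0.2111 × 11.28 × 0.9037 = 2.153 mg/L.
Minimum DO = 8.67 − 2.153 = 6.517 mg/L.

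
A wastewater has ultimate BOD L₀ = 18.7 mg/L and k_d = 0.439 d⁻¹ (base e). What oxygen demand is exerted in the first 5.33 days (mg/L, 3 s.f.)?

y_t = L₀(1 − e^(−k_d t)) = 18.7 × (1 − e^(−0.439×5.33))
= 18.7 × (1 − 0.09634) = 18.7 × 0.9037 = 16.90 mg/L.

y ≈ 16.9 mg/L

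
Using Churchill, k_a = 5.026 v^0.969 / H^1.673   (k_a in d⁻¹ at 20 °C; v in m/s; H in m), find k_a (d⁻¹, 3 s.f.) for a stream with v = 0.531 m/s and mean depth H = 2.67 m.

k_a = 5.026 × 0.531^0.969 / 2.67^1.673 = 5.026 × 0.5415 / 5.171 = 0.5264 d⁻¹.

k_a ≈ 0.526 d⁻¹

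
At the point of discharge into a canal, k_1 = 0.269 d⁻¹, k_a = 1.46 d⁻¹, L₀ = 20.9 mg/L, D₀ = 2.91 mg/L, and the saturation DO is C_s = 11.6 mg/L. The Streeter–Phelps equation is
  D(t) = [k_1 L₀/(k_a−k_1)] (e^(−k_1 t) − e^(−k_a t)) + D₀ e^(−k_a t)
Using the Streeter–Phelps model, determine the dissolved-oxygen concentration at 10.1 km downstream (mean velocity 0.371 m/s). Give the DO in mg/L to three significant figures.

DO ≈ 8.41 mg/L

Travel time t = x/v = 10.1 km / (0.371 m/s) = 10100 m / 0.371 m/s = 27220 s = 0.3151 d.
k_1 L₀/(k_a−k_1) = 0.269×20.9/(1.46−0.269) = 5.622/1.191 = 4.720 mg/L.
e^(−k_1 t) = e^(−0.269×0.3151) = 0.9187; e^(−k_a t) = e^(−1.46×0.3151) = 0.6313.
D = 4.720 × (0.9187 − 0.6313) + 2.91 × 0.6313 = 1.357 + 1.837 = 3.194 mg/L.
DO = C_s − D = 11.6 − 3.194 = 8.406 mg/L.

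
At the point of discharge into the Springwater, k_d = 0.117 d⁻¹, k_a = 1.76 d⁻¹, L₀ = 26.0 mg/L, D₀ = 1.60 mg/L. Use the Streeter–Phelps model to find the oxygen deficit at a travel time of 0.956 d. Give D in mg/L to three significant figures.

D ≈ 1.61 mg/L

k_d L₀/(k_a−k_d) = 0.117×26.0/(1.76−0.117) = 3.042/1.643 = 1.851 mg/L.
e^(−k_d t) = e^(−0.117×0.9560) = 0.8942; e^(−k_a t) = e^(−1.76×0.9560) = 0.1859.
D = 1.851 × (0.8942 − 0.1859) + 1.60 × 0.1859 = 1.311 + 0.2974 = 1.609 mg/L.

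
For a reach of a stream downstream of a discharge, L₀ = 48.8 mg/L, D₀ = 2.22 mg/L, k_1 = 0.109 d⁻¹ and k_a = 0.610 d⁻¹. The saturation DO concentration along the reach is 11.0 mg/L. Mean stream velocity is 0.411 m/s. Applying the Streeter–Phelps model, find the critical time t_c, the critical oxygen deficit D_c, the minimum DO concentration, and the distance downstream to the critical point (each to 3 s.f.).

With k_a/k_1 = 5.596 and 1 − D₀(k_a−k_1)/(k_1 L₀) = 0.7909,
t_c = ln(5.596 × 0.7909) / (0.610 − 0.109) = ln(4.426) / 0.5010 = 1.488/0.5010 = 2.969 d.
D_c = (k_1/k_a) L₀ e^(−k_1 t_c) = (0.109/0.610) × 48.8 × e^(−0.109×2.969) = 0.1787 × 48.8 × 0.7235 = 6.309 mg/L.
Minimum DO = C_s − D_c = 11.0 − 6.309 = 4.691 mg/L.
x_c = v t_c = 0.411 m/s × 2.969 d × 86400 s/d = 105400 m ≈ 105 km.

t_c ≈ 2.97 d; D_c ≈ 6.31 mg/L; min DO ≈ 4.69 mg/L; x_c ≈ 105 km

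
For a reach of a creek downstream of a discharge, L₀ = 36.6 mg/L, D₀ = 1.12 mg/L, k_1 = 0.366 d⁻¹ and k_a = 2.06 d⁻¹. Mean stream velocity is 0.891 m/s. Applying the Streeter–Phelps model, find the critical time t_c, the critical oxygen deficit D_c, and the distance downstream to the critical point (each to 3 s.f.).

t_c ≈ 0.930 d; D_c ≈ 4.63 mg/L; x_c ≈ 71.6 km

At the critical point dD/dt = 0, so k_1 L₀ e^(−k_1 t) = k_a D. Substituting D(t) from the Streeter–Phelps equation and solving for t gives
t_c = ln[(k_a/k_1)(1 − D₀(k_a−k_1)/(k_1 L₀))] / (k_a−k_1).
Here k_a−k_1 = 1.694 d⁻¹ and 1 − D₀(k_a−k_1)/(k_1 L₀) = 1 − 1.12×1.694/(0.366×36.6) = 0.8584, so
t_c = ln(5.628 × 0.8584) / 1.694 = 1.575 / 1.694 = 0.9298 d.
L(t_c) = L₀ e^(−k_1 t_c) = 36.6 × 0.7115 = 26.04 mg/L, and at the critical point k_a D_c = k_1 L, so D_c = (0.366/2.06) × 26.04 = 4.627 mg/L.
x_c = v t_c = 0.891 m/s × 0.9298 d × 86400 s/d = 71580 m ≈ 71.6 km.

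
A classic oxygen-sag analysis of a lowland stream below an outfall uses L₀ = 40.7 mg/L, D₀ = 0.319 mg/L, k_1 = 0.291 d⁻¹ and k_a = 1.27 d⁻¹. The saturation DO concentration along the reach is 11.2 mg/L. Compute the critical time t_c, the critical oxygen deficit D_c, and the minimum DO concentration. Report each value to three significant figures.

t_c ≈ 1.48 d; D_c ≈ 6.07 mg/L; min DO ≈ 5.13 mg/L

With k_a/k_1 = 4.364 and 1 − D₀(k_a−k_1)/(k_1 L₀) = 0.9736,
t_c = ln(4.364 × 0.9736) / (1.27 − 0.291) = ln(4.249) / 0.9790 = 1.447/0.9790 = 1.478 d.
D_c = (k_1/k_a) L₀ e^(−k_1 t_c) = (0.291/1.27) × 40.7 × e^(−0.291×1.478) = 0.2291 × 40.7 × 0.6505 = 6.066 mg/L.
Minimum DO = C_s − D_c = 11.2 − 6.066 = 5.134 mg/L.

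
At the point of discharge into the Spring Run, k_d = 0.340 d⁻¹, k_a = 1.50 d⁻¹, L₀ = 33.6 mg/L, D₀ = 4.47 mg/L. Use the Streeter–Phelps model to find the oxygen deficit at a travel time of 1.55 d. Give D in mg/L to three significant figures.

D ≈ 5.29 mg/L

k_d L₀/(k_a−k_d) = 0.340×33.6/(1.50−0.340) = 11.42/1.160 = 9.848 mg/L.
e^(−k_d t) = e^(−0.340×1.550) = 0.5904; e^(−k_a t) = e^(−1.50×1.550) = 0.09778.
D = 9.848 × (0.5904 − 0.09778) + 4.47 × 0.09778 = 4.851 + 0.4371 = 5.288 mg/L.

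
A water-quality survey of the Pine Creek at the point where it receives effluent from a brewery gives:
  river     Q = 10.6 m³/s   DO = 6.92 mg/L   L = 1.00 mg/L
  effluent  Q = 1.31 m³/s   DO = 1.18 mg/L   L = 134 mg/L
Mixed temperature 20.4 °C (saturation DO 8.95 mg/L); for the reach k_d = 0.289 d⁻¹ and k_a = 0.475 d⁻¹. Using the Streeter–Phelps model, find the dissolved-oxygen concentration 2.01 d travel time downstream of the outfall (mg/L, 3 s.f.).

Mixed DO = (10.6×6.92 + 1.31×1.18)/(10.6+1.31) = 74.90/11.91 = 6.289 mg/L.
Mixed L₀ = (10.6×1.00 + 1.31×134)/(11.91) = 186.1/11.91 = 15.63 mg/L.
Initial deficit D₀ = C_s − DO₀ = 8.95 − 6.289 = 2.661 mg/L.
D(2.01) = [0.289×15.63/(0.475−0.289)](e^(−0.289×2.01) − e^(−0.475×2.01)) + 2.661 e^(−0.475×2.01)
= 24.28 × (0.5594 − 0.3849) + 2.661 × 0.3849 = 5.262 mg/L.
DO = 8.95 − 5.262 = 3.688 mg/L.

DO ≈ 3.69 mg/L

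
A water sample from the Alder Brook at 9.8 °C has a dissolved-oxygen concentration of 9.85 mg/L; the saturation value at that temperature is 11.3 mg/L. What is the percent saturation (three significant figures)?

87.2 % saturation

% saturation = C/C_s × 100 = 9.85/11.3 × 100 = 87.2 %.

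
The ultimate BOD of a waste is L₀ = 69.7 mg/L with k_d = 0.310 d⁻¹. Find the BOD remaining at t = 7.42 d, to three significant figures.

L_t = L₀ e^(−k_d t) = 69.7 × e^(−0.310×7.42) = 69.7 × 0.1002 = 6.987 mg/L.

L ≈ 6.99 mg/L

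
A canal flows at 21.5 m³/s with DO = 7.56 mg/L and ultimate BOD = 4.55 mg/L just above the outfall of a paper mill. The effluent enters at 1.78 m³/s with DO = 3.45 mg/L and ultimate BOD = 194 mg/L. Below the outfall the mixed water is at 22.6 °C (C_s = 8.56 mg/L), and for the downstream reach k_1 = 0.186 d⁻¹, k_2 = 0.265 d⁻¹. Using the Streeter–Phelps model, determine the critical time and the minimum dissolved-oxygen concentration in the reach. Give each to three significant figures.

Mixed DO = (21.5×7.56 + 1.78×3.45)/(21.5+1.78) = 168.7/23.28 = 7.246 mg/L.
Mixed L₀ = (21.5×4.55 + 1.78×194)/(23.28) = 443.1/23.28 = 19.04 mg/L.
Initial deficit D₀ = C_s − DO₀ = 8.56 − 7.246 = 1.314 mg/L.
t_c = (1/0.07900) ln[(0.265/0.186)(1 − 1.314×0.07900/(0.186×19.04))] = 12.66 × ln(1.383) = 4.104 d.
D_c = (0.186/0.265) × 19.04 × e^(−0.186×4.104) = 0.7019 × 19.04 × 0.4661 = 6.227 mg/L.
Minimum DO = 8.56 − 6.227 = 2.333 mg/L.

t_c ≈ 4.10 d; minimum DO ≈ 2.33 mg/L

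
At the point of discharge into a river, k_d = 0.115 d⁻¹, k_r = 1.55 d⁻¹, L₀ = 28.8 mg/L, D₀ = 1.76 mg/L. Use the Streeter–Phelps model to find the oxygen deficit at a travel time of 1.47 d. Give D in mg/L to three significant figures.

k_d L₀/(k_r−k_d) = 0.115×28.8/(1.55−0.115) = 3.312/1.435 = 2.308 mg/L.
e^(−k_d t) = e^(−0.115×1.470) = 0.8445; e^(−k_r t) = e^(−1.55×1.470) = 0.1024.
D = 2.308 × (0.8445 − 0.1024) + 1.76 × 0.1024 = 1.713 + 0.1803 = 1.893 mg/L.

D ≈ 1.89 mg/L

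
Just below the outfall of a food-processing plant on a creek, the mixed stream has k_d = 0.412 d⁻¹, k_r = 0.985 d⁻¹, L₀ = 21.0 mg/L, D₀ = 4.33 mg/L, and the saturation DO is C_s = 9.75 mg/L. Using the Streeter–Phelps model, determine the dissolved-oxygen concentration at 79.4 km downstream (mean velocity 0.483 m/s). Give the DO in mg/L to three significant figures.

Travel time t = x/v = 79.4 km / (0.483 m/s) = 79400 m / 0.483 m/s = 164400 s = 1.903 d.
k_d L₀/(k_r−k_d) = 0.412×21.0/(0.985−0.412) = 8.652/0.5730 = 15.10 mg/L.
e^(−k_d t) = e^(−0.412×1.903) = 0.4566; e^(−k_r t) = e^(−0.985×1.903) = 0.1535.
D = 15.10 × (0.4566 − 0.1535) + 4.33 × 0.1535 = 4.577 + 0.6646 = 5.242 mg/L.
DO = C_s − D = 9.75 − 5.242 = 4.508 mg/L.

DO ≈ 4.51 mg/L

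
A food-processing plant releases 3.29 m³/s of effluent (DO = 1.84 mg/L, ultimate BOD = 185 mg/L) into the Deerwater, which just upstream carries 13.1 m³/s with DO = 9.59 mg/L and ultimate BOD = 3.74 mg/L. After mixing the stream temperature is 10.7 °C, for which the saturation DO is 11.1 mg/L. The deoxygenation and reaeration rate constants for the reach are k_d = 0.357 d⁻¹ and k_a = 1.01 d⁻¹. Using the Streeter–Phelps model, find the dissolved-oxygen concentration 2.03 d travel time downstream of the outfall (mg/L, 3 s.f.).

Mixed DO = (13.1×9.59 + 3.29×1.84)/(13.1+3.29) = 131.7/16.39 = 8.034 mg/L.
Mixed L₀ = (13.1×3.74 + 3.29×185)/(16.39) = 657.6/16.39 = 40.12 mg/L.
Initial deficit D₀ = C_s − DO₀ = 11.1 − 8.034 = 3.066 mg/L.
D(2.03) = [0.357×40.12/(1.01−0.357)](e^(−0.357×2.03) − e^(−1.01×2.03)) + 3.066 e^(−1.01×2.03)
= 21.94 × (0.4845 − 0.1287) + 3.066 × 0.1287 = 8.199 mg/L.
DO = 11.1 − 8.199 = 2.901 mg/L.

DO ≈ 2.90 mg/L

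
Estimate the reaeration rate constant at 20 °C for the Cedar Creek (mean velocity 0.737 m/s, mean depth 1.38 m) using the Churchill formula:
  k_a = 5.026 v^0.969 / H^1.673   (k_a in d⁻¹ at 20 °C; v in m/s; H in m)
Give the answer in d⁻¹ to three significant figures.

k_a = 5.026 × 0.737^0.969 / 1.38^1.673 = 5.026 × 0.7440 / 1.714 = 2.182 d⁻¹.

k_a ≈ 2.18 d⁻¹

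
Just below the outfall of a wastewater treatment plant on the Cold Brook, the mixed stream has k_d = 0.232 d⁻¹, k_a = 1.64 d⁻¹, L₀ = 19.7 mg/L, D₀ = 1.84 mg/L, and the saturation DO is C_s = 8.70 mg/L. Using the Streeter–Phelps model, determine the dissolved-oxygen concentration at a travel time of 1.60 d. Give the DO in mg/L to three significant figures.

DO ≈ 6.56 mg/L

k_d L₀/(k_a−k_d) = 0.232×19.7/(1.64−0.232) = 4.570/1.408 = 3.246 mg/L.
e^(−k_d t) = e^(−0.232×1.600) = 0.6899; e^(−k_a t) = e^(−1.64×1.600) = 0.07251.
D = 3.246 × (0.6899 − 0.07251) + 1.84 × 0.07251 = 2.004 + 0.1334 = 2.137 mg/L.
DO = C_s − D = 8.70 − 2.137 = 6.563 mg/L.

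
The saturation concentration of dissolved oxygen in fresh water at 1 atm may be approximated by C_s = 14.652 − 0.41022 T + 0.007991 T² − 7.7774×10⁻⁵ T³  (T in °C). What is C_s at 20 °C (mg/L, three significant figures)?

C_s ≈ 9.02 mg/L

C_s = 14.652 − 0.41022×20 + 0.007991×20² − 7.7774×10⁻⁵×20³ = 9.022 mg/L.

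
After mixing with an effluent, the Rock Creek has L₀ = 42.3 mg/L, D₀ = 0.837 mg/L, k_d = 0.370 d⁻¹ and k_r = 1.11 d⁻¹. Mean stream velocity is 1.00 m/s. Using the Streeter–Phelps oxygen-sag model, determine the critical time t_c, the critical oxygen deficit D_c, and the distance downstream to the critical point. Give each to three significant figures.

With k_r/k_d = 3.000 and 1 − D₀(k_r−k_d)/(k_d L₀) = 0.9604,
t_c = ln(3.000 × 0.9604) / (1.11 − 0.370) = ln(2.881) / 0.7400 = 1.058/0.7400 = 1.430 d.
D_c = (k_d/k_r) L₀ e^(−k_d t_c) = (0.370/1.11) × 42.3 × e^(−0.370×1.430) = 0.3333 × 42.3 × 0.5891 = 8.307 mg/L.
x_c = v t_c = 1.00 m/s × 1.430 d × 86400 s/d = 123600 m ≈ 124 km.

t_c ≈ 1.43 d; D_c ≈ 8.31 mg/L; x_c ≈ 124 km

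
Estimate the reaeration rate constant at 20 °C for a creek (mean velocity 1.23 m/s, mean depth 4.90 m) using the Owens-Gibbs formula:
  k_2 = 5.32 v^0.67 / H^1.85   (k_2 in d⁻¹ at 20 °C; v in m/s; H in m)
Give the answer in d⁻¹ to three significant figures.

k_2 = 5.32 × 1.23^0.67 / 4.90^1.85 = 5.32 × 1.149 / 18.92 = 0.3231 d⁻¹.

k_2 ≈ 0.323 d⁻¹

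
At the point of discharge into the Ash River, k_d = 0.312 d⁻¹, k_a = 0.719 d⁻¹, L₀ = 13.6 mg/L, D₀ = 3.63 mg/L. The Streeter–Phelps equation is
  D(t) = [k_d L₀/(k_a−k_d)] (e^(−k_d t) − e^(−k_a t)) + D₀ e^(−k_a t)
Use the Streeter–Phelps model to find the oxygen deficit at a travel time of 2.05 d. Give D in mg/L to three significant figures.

k_d L₀/(k_a−k_d) = 0.312×13.6/(0.719−0.312) = 4.243/0.4070 = 10.43 mg/L.
e^(−k_d t) = e^(−0.312×2.050) = 0.5275; e^(−k_a t) = e^(−0.719×2.050) = 0.2290.
D = 10.43 × (0.5275 − 0.2290) + 3.63 × 0.2290 = 3.112 + 0.8313 = 3.943 mg/L.

D ≈ 3.94 mg/L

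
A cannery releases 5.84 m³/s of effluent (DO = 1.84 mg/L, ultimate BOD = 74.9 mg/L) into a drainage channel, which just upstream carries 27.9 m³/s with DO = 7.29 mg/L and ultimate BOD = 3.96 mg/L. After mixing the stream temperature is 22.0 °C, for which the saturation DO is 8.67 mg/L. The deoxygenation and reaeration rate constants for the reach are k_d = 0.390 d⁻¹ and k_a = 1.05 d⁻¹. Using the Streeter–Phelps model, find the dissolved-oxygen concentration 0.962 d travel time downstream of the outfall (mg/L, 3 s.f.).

Mixed DO = (27.9×7.29 + 5.84×1.84)/(27.9+5.84) = 214.1/33.74 = 6.347 mg/L.
Mixed L₀ = (27.9×3.96 + 5.84×74.9)/(33.74) = 547.9/33.74 = 16.24 mg/L.
Initial deficit D₀ = C_s − DO₀ = 8.67 − 6.347 = 2.323 mg/L.
D(0.962) = [0.390×16.24/(1.05−0.390)](e^(−0.390×0.962) − e^(−1.05×0.962)) + 2.323 e^(−1.05×0.962)
= 9.596 × (0.6872 − 0.3642) + 2.323 × 0.3642 = 3.945 mg/L.
DO = 8.67 − 3.945 = 4.725 mg/L.

DO ≈ 4.72 mg/L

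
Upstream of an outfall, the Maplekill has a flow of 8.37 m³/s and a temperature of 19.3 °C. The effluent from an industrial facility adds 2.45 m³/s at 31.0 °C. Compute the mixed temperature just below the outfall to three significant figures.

Flow-weighted mixing: C = (Q_r C_r + Q_w C_w)/(Q_r + Q_w)
= (8.37×19.3 + 2.45×31.0)/(8.37 + 2.45) = 237.5/10.82 = 21.95 °C.

21.9 °C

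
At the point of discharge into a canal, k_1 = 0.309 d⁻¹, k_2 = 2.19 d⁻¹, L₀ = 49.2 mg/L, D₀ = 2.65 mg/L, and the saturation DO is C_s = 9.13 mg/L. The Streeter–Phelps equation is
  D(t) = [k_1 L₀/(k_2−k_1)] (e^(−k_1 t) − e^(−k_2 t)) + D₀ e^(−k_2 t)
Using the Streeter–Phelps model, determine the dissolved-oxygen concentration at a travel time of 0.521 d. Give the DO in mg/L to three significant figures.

k_1 L₀/(k_2−k_1) = 0.309×49.2/(2.19−0.309) = 15.20/1.881 = 8.082 mg/L.
e^(−k_1 t) = e^(−0.309×0.5210) = 0.8513; e^(−k_2 t) = e^(−2.19×0.5210) = 0.3195.
D = 8.082 × (0.8513 − 0.3195) + 2.65 × 0.3195 = 4.298 + 0.8467 = 5.145 mg/L.
DO = C_s − D = 9.13 − 5.145 = 3.985 mg/L.

DO ≈ 3.99 mg/L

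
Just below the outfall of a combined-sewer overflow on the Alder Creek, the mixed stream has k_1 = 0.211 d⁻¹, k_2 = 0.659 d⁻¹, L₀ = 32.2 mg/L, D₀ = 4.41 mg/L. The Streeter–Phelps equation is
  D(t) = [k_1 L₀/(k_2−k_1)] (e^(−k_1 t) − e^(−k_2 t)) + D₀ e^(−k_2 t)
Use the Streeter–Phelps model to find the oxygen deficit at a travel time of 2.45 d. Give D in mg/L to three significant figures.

D ≈ 6.90 mg/L

k_1 L₀/(k_2−k_1) = 0.211×32.2/(0.659−0.211) = 6.794/0.4480 = 15.17 mg/L.
e^(−k_1 t) = e^(−0.211×2.450) = 0.5963; e^(−k_2 t) = e^(−0.659×2.450) = 0.1990.
D = 15.17 × (0.5963 − 0.1990) + 4.41 × 0.1990 = 6.026 + 0.8775 = 6.904 mg/L.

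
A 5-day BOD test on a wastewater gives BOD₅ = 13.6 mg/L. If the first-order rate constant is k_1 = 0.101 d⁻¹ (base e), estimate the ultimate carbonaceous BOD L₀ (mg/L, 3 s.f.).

BOD₅ = L₀(1 − e^(−5k_1)) ⇒ L₀ = BOD₅ / (1 − e^(−5×0.101))
= 13.6 / (1 − 0.6035) = 13.6 / 0.3965 = 34.30 mg/L.

L₀ ≈ 34.3 mg/L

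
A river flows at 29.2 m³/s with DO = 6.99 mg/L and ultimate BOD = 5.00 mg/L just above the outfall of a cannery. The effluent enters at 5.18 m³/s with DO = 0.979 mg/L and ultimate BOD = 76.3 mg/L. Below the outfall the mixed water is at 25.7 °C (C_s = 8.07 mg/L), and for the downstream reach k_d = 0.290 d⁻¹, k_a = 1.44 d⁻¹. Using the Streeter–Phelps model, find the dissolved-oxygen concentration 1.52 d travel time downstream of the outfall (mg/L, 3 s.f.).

DO ≈ 5.74 mg/L

Mixed DO = (29.2×6.99 + 5.18×0.979)/(29.2+5.18) = 209.2/34.38 = 6.084 mg/L.
Mixed L₀ = (29.2×5.00 + 5.18×76.3)/(34.38) = 541.2/34.38 = 15.74 mg/L.
Initial deficit D₀ = C_s − DO₀ = 8.07 − 6.084 = 1.986 mg/L.
D(1.52) = [0.290×15.74/(1.44−0.290)](e^(−0.290×1.52) − e^(−1.44×1.52)) + 1.986 e^(−1.44×1.52)
= 3.970 × (0.6435 − 0.1121) + 1.986 × 0.1121 = 2.332 mg/L.
DO = 8.07 − 2.332 = 5.738 mg/L.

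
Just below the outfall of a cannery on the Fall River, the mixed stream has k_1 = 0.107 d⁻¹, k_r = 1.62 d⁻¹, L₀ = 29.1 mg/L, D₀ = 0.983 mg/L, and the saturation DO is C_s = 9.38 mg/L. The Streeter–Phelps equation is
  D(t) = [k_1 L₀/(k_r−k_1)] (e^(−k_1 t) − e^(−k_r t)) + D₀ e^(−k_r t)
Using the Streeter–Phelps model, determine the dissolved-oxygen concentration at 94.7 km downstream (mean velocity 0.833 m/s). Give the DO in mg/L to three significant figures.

Travel time t = x/v = 94.7 km / (0.833 m/s) = 94700 m / 0.833 m/s = 113700 s = 1.316 d.
k_1 L₀/(k_r−k_1) = 0.107×29.1/(1.62−0.107) = 3.114/1.513 = 2.058 mg/L.
e^(−k_1 t) = e^(−0.107×1.316) = 0.8687; e^(−k_r t) = e^(−1.62×1.316) = 0.1186.
D = 2.058 × (0.8687 − 0.1186) + 0.983 × 0.1186 = 1.544 + 0.1166 = 1.660 mg/L.
DO = C_s − D = 9.38 − 1.660 = 7.720 mg/L.

DO ≈ 7.72 mg/L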